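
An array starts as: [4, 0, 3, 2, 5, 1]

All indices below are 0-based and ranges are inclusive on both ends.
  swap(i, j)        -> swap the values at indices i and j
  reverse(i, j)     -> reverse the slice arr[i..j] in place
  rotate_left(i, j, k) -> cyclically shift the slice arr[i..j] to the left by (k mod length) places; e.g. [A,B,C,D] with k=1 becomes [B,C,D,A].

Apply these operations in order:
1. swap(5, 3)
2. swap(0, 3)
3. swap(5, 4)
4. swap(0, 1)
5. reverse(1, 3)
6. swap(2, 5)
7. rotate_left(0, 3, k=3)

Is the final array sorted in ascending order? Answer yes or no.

After 1 (swap(5, 3)): [4, 0, 3, 1, 5, 2]
After 2 (swap(0, 3)): [1, 0, 3, 4, 5, 2]
After 3 (swap(5, 4)): [1, 0, 3, 4, 2, 5]
After 4 (swap(0, 1)): [0, 1, 3, 4, 2, 5]
After 5 (reverse(1, 3)): [0, 4, 3, 1, 2, 5]
After 6 (swap(2, 5)): [0, 4, 5, 1, 2, 3]
After 7 (rotate_left(0, 3, k=3)): [1, 0, 4, 5, 2, 3]

Answer: no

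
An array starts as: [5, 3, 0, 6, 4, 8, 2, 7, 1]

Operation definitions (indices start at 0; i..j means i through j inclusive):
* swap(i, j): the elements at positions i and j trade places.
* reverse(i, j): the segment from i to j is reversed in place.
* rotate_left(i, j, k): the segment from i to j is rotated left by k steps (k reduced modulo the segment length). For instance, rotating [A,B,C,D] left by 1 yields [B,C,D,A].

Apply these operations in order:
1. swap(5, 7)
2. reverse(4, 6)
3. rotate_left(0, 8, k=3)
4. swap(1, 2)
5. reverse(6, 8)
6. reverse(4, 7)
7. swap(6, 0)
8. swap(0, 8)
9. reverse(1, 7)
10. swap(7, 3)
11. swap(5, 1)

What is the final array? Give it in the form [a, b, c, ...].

After 1 (swap(5, 7)): [5, 3, 0, 6, 4, 7, 2, 8, 1]
After 2 (reverse(4, 6)): [5, 3, 0, 6, 2, 7, 4, 8, 1]
After 3 (rotate_left(0, 8, k=3)): [6, 2, 7, 4, 8, 1, 5, 3, 0]
After 4 (swap(1, 2)): [6, 7, 2, 4, 8, 1, 5, 3, 0]
After 5 (reverse(6, 8)): [6, 7, 2, 4, 8, 1, 0, 3, 5]
After 6 (reverse(4, 7)): [6, 7, 2, 4, 3, 0, 1, 8, 5]
After 7 (swap(6, 0)): [1, 7, 2, 4, 3, 0, 6, 8, 5]
After 8 (swap(0, 8)): [5, 7, 2, 4, 3, 0, 6, 8, 1]
After 9 (reverse(1, 7)): [5, 8, 6, 0, 3, 4, 2, 7, 1]
After 10 (swap(7, 3)): [5, 8, 6, 7, 3, 4, 2, 0, 1]
After 11 (swap(5, 1)): [5, 4, 6, 7, 3, 8, 2, 0, 1]

Answer: [5, 4, 6, 7, 3, 8, 2, 0, 1]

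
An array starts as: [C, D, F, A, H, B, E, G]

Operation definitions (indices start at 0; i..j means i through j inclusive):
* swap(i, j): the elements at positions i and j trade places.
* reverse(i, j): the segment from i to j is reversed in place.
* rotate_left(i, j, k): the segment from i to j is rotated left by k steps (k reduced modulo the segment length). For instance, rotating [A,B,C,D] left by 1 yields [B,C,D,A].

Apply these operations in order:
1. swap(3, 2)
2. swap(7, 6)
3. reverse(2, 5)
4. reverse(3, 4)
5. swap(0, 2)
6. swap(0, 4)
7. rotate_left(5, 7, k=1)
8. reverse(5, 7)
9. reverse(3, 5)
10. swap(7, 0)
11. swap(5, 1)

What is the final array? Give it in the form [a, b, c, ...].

After 1 (swap(3, 2)): [C, D, A, F, H, B, E, G]
After 2 (swap(7, 6)): [C, D, A, F, H, B, G, E]
After 3 (reverse(2, 5)): [C, D, B, H, F, A, G, E]
After 4 (reverse(3, 4)): [C, D, B, F, H, A, G, E]
After 5 (swap(0, 2)): [B, D, C, F, H, A, G, E]
After 6 (swap(0, 4)): [H, D, C, F, B, A, G, E]
After 7 (rotate_left(5, 7, k=1)): [H, D, C, F, B, G, E, A]
After 8 (reverse(5, 7)): [H, D, C, F, B, A, E, G]
After 9 (reverse(3, 5)): [H, D, C, A, B, F, E, G]
After 10 (swap(7, 0)): [G, D, C, A, B, F, E, H]
After 11 (swap(5, 1)): [G, F, C, A, B, D, E, H]

Answer: [G, F, C, A, B, D, E, H]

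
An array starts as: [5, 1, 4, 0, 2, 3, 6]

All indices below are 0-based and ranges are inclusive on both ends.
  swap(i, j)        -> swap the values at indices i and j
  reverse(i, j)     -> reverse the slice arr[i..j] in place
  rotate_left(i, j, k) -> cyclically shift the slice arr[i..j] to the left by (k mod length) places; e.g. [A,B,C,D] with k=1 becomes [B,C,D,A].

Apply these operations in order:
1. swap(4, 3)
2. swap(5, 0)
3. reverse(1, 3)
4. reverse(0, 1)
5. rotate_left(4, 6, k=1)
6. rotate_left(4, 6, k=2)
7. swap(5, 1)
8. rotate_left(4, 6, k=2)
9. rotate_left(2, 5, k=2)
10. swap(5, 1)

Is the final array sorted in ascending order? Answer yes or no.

After 1 (swap(4, 3)): [5, 1, 4, 2, 0, 3, 6]
After 2 (swap(5, 0)): [3, 1, 4, 2, 0, 5, 6]
After 3 (reverse(1, 3)): [3, 2, 4, 1, 0, 5, 6]
After 4 (reverse(0, 1)): [2, 3, 4, 1, 0, 5, 6]
After 5 (rotate_left(4, 6, k=1)): [2, 3, 4, 1, 5, 6, 0]
After 6 (rotate_left(4, 6, k=2)): [2, 3, 4, 1, 0, 5, 6]
After 7 (swap(5, 1)): [2, 5, 4, 1, 0, 3, 6]
After 8 (rotate_left(4, 6, k=2)): [2, 5, 4, 1, 6, 0, 3]
After 9 (rotate_left(2, 5, k=2)): [2, 5, 6, 0, 4, 1, 3]
After 10 (swap(5, 1)): [2, 1, 6, 0, 4, 5, 3]

Answer: no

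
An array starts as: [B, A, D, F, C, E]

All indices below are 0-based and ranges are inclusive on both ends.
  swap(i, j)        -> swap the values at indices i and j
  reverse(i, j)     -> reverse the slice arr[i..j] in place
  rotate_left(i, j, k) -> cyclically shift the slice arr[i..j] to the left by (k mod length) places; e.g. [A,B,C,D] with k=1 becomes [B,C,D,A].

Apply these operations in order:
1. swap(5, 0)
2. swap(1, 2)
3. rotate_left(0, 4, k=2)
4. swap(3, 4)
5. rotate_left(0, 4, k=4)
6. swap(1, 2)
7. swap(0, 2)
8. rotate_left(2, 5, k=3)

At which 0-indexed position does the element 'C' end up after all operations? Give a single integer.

Answer: 4

Derivation:
After 1 (swap(5, 0)): [E, A, D, F, C, B]
After 2 (swap(1, 2)): [E, D, A, F, C, B]
After 3 (rotate_left(0, 4, k=2)): [A, F, C, E, D, B]
After 4 (swap(3, 4)): [A, F, C, D, E, B]
After 5 (rotate_left(0, 4, k=4)): [E, A, F, C, D, B]
After 6 (swap(1, 2)): [E, F, A, C, D, B]
After 7 (swap(0, 2)): [A, F, E, C, D, B]
After 8 (rotate_left(2, 5, k=3)): [A, F, B, E, C, D]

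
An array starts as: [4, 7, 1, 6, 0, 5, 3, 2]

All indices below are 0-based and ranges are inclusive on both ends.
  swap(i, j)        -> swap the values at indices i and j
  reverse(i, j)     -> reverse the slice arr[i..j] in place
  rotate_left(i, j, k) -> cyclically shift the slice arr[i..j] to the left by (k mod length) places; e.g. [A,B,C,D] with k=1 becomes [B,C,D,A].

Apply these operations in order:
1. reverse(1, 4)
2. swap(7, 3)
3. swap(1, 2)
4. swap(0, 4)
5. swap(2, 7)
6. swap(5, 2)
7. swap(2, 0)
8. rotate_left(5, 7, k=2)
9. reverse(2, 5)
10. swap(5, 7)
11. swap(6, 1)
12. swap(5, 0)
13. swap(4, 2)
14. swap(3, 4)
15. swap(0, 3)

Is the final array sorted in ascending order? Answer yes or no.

After 1 (reverse(1, 4)): [4, 0, 6, 1, 7, 5, 3, 2]
After 2 (swap(7, 3)): [4, 0, 6, 2, 7, 5, 3, 1]
After 3 (swap(1, 2)): [4, 6, 0, 2, 7, 5, 3, 1]
After 4 (swap(0, 4)): [7, 6, 0, 2, 4, 5, 3, 1]
After 5 (swap(2, 7)): [7, 6, 1, 2, 4, 5, 3, 0]
After 6 (swap(5, 2)): [7, 6, 5, 2, 4, 1, 3, 0]
After 7 (swap(2, 0)): [5, 6, 7, 2, 4, 1, 3, 0]
After 8 (rotate_left(5, 7, k=2)): [5, 6, 7, 2, 4, 0, 1, 3]
After 9 (reverse(2, 5)): [5, 6, 0, 4, 2, 7, 1, 3]
After 10 (swap(5, 7)): [5, 6, 0, 4, 2, 3, 1, 7]
After 11 (swap(6, 1)): [5, 1, 0, 4, 2, 3, 6, 7]
After 12 (swap(5, 0)): [3, 1, 0, 4, 2, 5, 6, 7]
After 13 (swap(4, 2)): [3, 1, 2, 4, 0, 5, 6, 7]
After 14 (swap(3, 4)): [3, 1, 2, 0, 4, 5, 6, 7]
After 15 (swap(0, 3)): [0, 1, 2, 3, 4, 5, 6, 7]

Answer: yes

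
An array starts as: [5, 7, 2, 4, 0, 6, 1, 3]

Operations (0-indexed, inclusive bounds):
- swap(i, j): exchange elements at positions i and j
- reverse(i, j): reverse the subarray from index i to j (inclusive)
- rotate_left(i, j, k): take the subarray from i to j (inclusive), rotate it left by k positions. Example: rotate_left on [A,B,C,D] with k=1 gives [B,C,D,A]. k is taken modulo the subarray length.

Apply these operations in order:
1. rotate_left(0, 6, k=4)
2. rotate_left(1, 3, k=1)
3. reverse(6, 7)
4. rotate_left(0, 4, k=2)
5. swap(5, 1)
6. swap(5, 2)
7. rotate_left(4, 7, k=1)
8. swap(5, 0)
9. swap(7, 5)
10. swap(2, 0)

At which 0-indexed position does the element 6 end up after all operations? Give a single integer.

After 1 (rotate_left(0, 6, k=4)): [0, 6, 1, 5, 7, 2, 4, 3]
After 2 (rotate_left(1, 3, k=1)): [0, 1, 5, 6, 7, 2, 4, 3]
After 3 (reverse(6, 7)): [0, 1, 5, 6, 7, 2, 3, 4]
After 4 (rotate_left(0, 4, k=2)): [5, 6, 7, 0, 1, 2, 3, 4]
After 5 (swap(5, 1)): [5, 2, 7, 0, 1, 6, 3, 4]
After 6 (swap(5, 2)): [5, 2, 6, 0, 1, 7, 3, 4]
After 7 (rotate_left(4, 7, k=1)): [5, 2, 6, 0, 7, 3, 4, 1]
After 8 (swap(5, 0)): [3, 2, 6, 0, 7, 5, 4, 1]
After 9 (swap(7, 5)): [3, 2, 6, 0, 7, 1, 4, 5]
After 10 (swap(2, 0)): [6, 2, 3, 0, 7, 1, 4, 5]

Answer: 0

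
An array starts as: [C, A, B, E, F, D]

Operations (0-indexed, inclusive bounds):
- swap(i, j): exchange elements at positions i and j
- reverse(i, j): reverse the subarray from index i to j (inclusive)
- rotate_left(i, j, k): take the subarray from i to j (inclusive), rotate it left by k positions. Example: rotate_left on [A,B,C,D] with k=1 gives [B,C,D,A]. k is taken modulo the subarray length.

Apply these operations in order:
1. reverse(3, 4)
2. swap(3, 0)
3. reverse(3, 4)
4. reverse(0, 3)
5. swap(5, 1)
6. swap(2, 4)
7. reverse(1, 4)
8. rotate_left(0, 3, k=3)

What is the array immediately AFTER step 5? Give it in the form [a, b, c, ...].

After 1 (reverse(3, 4)): [C, A, B, F, E, D]
After 2 (swap(3, 0)): [F, A, B, C, E, D]
After 3 (reverse(3, 4)): [F, A, B, E, C, D]
After 4 (reverse(0, 3)): [E, B, A, F, C, D]
After 5 (swap(5, 1)): [E, D, A, F, C, B]

Answer: [E, D, A, F, C, B]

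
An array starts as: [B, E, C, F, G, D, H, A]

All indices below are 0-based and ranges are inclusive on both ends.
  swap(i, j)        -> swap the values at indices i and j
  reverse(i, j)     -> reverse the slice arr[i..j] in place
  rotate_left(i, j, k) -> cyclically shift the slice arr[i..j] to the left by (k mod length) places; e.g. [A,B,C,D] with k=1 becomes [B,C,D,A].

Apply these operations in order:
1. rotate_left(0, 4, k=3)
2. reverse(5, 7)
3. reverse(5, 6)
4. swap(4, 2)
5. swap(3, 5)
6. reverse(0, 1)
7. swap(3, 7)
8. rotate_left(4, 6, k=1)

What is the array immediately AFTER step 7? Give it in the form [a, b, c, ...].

Answer: [G, F, C, D, B, E, A, H]

Derivation:
After 1 (rotate_left(0, 4, k=3)): [F, G, B, E, C, D, H, A]
After 2 (reverse(5, 7)): [F, G, B, E, C, A, H, D]
After 3 (reverse(5, 6)): [F, G, B, E, C, H, A, D]
After 4 (swap(4, 2)): [F, G, C, E, B, H, A, D]
After 5 (swap(3, 5)): [F, G, C, H, B, E, A, D]
After 6 (reverse(0, 1)): [G, F, C, H, B, E, A, D]
After 7 (swap(3, 7)): [G, F, C, D, B, E, A, H]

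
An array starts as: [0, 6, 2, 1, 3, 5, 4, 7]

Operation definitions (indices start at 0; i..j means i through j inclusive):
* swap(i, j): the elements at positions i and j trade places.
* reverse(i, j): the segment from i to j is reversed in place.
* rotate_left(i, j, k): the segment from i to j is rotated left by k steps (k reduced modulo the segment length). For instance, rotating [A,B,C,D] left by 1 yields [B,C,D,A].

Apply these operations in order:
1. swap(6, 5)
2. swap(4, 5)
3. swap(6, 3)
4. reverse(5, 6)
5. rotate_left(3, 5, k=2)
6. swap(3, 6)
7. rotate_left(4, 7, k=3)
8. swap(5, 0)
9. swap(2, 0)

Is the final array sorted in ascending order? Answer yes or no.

After 1 (swap(6, 5)): [0, 6, 2, 1, 3, 4, 5, 7]
After 2 (swap(4, 5)): [0, 6, 2, 1, 4, 3, 5, 7]
After 3 (swap(6, 3)): [0, 6, 2, 5, 4, 3, 1, 7]
After 4 (reverse(5, 6)): [0, 6, 2, 5, 4, 1, 3, 7]
After 5 (rotate_left(3, 5, k=2)): [0, 6, 2, 1, 5, 4, 3, 7]
After 6 (swap(3, 6)): [0, 6, 2, 3, 5, 4, 1, 7]
After 7 (rotate_left(4, 7, k=3)): [0, 6, 2, 3, 7, 5, 4, 1]
After 8 (swap(5, 0)): [5, 6, 2, 3, 7, 0, 4, 1]
After 9 (swap(2, 0)): [2, 6, 5, 3, 7, 0, 4, 1]

Answer: no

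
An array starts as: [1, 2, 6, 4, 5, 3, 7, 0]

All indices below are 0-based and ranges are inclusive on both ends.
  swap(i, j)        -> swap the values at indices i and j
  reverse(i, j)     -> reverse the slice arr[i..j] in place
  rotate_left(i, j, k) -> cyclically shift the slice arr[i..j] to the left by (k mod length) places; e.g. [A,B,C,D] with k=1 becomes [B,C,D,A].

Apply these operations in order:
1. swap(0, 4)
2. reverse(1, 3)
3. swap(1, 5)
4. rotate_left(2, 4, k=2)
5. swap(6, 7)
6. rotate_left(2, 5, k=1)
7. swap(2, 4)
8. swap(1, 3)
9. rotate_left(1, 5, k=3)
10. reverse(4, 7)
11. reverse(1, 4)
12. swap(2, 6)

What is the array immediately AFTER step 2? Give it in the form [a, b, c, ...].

Answer: [5, 4, 6, 2, 1, 3, 7, 0]

Derivation:
After 1 (swap(0, 4)): [5, 2, 6, 4, 1, 3, 7, 0]
After 2 (reverse(1, 3)): [5, 4, 6, 2, 1, 3, 7, 0]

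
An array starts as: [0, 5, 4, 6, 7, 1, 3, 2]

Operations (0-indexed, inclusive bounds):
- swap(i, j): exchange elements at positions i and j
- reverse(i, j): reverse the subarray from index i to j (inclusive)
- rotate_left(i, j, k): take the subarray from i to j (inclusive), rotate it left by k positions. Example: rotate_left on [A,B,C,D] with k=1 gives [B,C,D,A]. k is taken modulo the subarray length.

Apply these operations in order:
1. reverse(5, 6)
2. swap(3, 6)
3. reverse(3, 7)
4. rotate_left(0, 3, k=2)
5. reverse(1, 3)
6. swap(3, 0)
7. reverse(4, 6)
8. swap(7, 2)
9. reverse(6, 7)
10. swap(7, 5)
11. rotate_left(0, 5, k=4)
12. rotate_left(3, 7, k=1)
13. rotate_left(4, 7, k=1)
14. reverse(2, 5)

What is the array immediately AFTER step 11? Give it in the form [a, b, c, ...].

After 1 (reverse(5, 6)): [0, 5, 4, 6, 7, 3, 1, 2]
After 2 (swap(3, 6)): [0, 5, 4, 1, 7, 3, 6, 2]
After 3 (reverse(3, 7)): [0, 5, 4, 2, 6, 3, 7, 1]
After 4 (rotate_left(0, 3, k=2)): [4, 2, 0, 5, 6, 3, 7, 1]
After 5 (reverse(1, 3)): [4, 5, 0, 2, 6, 3, 7, 1]
After 6 (swap(3, 0)): [2, 5, 0, 4, 6, 3, 7, 1]
After 7 (reverse(4, 6)): [2, 5, 0, 4, 7, 3, 6, 1]
After 8 (swap(7, 2)): [2, 5, 1, 4, 7, 3, 6, 0]
After 9 (reverse(6, 7)): [2, 5, 1, 4, 7, 3, 0, 6]
After 10 (swap(7, 5)): [2, 5, 1, 4, 7, 6, 0, 3]
After 11 (rotate_left(0, 5, k=4)): [7, 6, 2, 5, 1, 4, 0, 3]

Answer: [7, 6, 2, 5, 1, 4, 0, 3]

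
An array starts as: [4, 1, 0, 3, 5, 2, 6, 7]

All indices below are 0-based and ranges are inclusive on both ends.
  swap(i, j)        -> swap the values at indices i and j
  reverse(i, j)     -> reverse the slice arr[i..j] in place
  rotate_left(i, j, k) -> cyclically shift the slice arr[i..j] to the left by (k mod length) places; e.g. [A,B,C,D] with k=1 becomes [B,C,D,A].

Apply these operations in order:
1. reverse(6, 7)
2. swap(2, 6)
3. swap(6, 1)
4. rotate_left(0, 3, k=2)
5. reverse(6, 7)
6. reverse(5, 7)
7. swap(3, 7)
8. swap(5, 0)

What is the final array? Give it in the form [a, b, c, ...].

After 1 (reverse(6, 7)): [4, 1, 0, 3, 5, 2, 7, 6]
After 2 (swap(2, 6)): [4, 1, 7, 3, 5, 2, 0, 6]
After 3 (swap(6, 1)): [4, 0, 7, 3, 5, 2, 1, 6]
After 4 (rotate_left(0, 3, k=2)): [7, 3, 4, 0, 5, 2, 1, 6]
After 5 (reverse(6, 7)): [7, 3, 4, 0, 5, 2, 6, 1]
After 6 (reverse(5, 7)): [7, 3, 4, 0, 5, 1, 6, 2]
After 7 (swap(3, 7)): [7, 3, 4, 2, 5, 1, 6, 0]
After 8 (swap(5, 0)): [1, 3, 4, 2, 5, 7, 6, 0]

Answer: [1, 3, 4, 2, 5, 7, 6, 0]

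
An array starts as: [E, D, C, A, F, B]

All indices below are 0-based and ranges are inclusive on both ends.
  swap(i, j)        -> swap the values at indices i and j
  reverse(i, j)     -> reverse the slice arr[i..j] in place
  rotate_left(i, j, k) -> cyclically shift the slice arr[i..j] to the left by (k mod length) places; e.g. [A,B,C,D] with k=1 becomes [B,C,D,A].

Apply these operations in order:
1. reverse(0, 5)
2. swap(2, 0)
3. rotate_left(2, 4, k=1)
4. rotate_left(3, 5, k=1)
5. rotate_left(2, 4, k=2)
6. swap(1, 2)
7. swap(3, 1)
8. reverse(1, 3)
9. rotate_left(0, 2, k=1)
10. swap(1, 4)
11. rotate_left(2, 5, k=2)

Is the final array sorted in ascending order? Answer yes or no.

Answer: no

Derivation:
After 1 (reverse(0, 5)): [B, F, A, C, D, E]
After 2 (swap(2, 0)): [A, F, B, C, D, E]
After 3 (rotate_left(2, 4, k=1)): [A, F, C, D, B, E]
After 4 (rotate_left(3, 5, k=1)): [A, F, C, B, E, D]
After 5 (rotate_left(2, 4, k=2)): [A, F, E, C, B, D]
After 6 (swap(1, 2)): [A, E, F, C, B, D]
After 7 (swap(3, 1)): [A, C, F, E, B, D]
After 8 (reverse(1, 3)): [A, E, F, C, B, D]
After 9 (rotate_left(0, 2, k=1)): [E, F, A, C, B, D]
After 10 (swap(1, 4)): [E, B, A, C, F, D]
After 11 (rotate_left(2, 5, k=2)): [E, B, F, D, A, C]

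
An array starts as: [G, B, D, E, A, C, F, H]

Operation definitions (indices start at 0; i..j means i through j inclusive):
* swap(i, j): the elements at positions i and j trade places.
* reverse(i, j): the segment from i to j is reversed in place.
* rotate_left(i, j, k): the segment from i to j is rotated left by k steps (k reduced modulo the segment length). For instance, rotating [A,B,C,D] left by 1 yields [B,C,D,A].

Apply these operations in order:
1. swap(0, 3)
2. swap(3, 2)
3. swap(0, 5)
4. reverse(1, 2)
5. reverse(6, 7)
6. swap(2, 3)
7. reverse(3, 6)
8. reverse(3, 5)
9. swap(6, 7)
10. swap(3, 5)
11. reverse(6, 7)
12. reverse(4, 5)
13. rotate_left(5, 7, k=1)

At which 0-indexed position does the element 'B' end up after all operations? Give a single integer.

After 1 (swap(0, 3)): [E, B, D, G, A, C, F, H]
After 2 (swap(3, 2)): [E, B, G, D, A, C, F, H]
After 3 (swap(0, 5)): [C, B, G, D, A, E, F, H]
After 4 (reverse(1, 2)): [C, G, B, D, A, E, F, H]
After 5 (reverse(6, 7)): [C, G, B, D, A, E, H, F]
After 6 (swap(2, 3)): [C, G, D, B, A, E, H, F]
After 7 (reverse(3, 6)): [C, G, D, H, E, A, B, F]
After 8 (reverse(3, 5)): [C, G, D, A, E, H, B, F]
After 9 (swap(6, 7)): [C, G, D, A, E, H, F, B]
After 10 (swap(3, 5)): [C, G, D, H, E, A, F, B]
After 11 (reverse(6, 7)): [C, G, D, H, E, A, B, F]
After 12 (reverse(4, 5)): [C, G, D, H, A, E, B, F]
After 13 (rotate_left(5, 7, k=1)): [C, G, D, H, A, B, F, E]

Answer: 5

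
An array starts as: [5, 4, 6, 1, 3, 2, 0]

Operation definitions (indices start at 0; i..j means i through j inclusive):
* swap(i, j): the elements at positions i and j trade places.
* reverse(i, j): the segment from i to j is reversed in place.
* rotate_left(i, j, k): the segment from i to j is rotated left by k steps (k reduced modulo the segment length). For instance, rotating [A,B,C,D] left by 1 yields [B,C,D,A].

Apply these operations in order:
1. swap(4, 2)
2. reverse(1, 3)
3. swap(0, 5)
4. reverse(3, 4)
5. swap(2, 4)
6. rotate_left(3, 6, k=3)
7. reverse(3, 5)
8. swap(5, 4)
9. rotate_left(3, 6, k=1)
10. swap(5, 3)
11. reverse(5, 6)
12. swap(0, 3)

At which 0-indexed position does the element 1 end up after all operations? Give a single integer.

After 1 (swap(4, 2)): [5, 4, 3, 1, 6, 2, 0]
After 2 (reverse(1, 3)): [5, 1, 3, 4, 6, 2, 0]
After 3 (swap(0, 5)): [2, 1, 3, 4, 6, 5, 0]
After 4 (reverse(3, 4)): [2, 1, 3, 6, 4, 5, 0]
After 5 (swap(2, 4)): [2, 1, 4, 6, 3, 5, 0]
After 6 (rotate_left(3, 6, k=3)): [2, 1, 4, 0, 6, 3, 5]
After 7 (reverse(3, 5)): [2, 1, 4, 3, 6, 0, 5]
After 8 (swap(5, 4)): [2, 1, 4, 3, 0, 6, 5]
After 9 (rotate_left(3, 6, k=1)): [2, 1, 4, 0, 6, 5, 3]
After 10 (swap(5, 3)): [2, 1, 4, 5, 6, 0, 3]
After 11 (reverse(5, 6)): [2, 1, 4, 5, 6, 3, 0]
After 12 (swap(0, 3)): [5, 1, 4, 2, 6, 3, 0]

Answer: 1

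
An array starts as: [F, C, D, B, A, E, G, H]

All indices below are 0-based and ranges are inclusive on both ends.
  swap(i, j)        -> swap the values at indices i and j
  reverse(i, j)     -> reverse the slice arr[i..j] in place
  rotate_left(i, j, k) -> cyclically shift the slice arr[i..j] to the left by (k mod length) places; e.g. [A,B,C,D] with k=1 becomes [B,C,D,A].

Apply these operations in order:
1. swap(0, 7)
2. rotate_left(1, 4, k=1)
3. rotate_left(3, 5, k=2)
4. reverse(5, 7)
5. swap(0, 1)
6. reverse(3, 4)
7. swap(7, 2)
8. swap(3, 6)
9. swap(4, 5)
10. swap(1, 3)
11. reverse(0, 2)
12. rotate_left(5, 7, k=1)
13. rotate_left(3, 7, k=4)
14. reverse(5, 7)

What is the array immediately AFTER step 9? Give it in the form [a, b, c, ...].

After 1 (swap(0, 7)): [H, C, D, B, A, E, G, F]
After 2 (rotate_left(1, 4, k=1)): [H, D, B, A, C, E, G, F]
After 3 (rotate_left(3, 5, k=2)): [H, D, B, E, A, C, G, F]
After 4 (reverse(5, 7)): [H, D, B, E, A, F, G, C]
After 5 (swap(0, 1)): [D, H, B, E, A, F, G, C]
After 6 (reverse(3, 4)): [D, H, B, A, E, F, G, C]
After 7 (swap(7, 2)): [D, H, C, A, E, F, G, B]
After 8 (swap(3, 6)): [D, H, C, G, E, F, A, B]
After 9 (swap(4, 5)): [D, H, C, G, F, E, A, B]

Answer: [D, H, C, G, F, E, A, B]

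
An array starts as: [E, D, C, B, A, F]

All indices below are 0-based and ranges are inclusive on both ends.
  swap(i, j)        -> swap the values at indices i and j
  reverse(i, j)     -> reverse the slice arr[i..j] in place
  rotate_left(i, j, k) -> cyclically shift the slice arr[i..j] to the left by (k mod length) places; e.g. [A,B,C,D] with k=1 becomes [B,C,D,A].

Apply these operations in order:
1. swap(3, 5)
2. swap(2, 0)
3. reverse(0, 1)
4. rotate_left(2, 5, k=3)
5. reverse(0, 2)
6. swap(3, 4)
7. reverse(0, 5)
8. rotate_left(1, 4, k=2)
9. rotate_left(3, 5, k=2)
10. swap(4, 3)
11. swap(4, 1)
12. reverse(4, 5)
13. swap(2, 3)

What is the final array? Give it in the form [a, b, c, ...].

Answer: [A, B, E, C, F, D]

Derivation:
After 1 (swap(3, 5)): [E, D, C, F, A, B]
After 2 (swap(2, 0)): [C, D, E, F, A, B]
After 3 (reverse(0, 1)): [D, C, E, F, A, B]
After 4 (rotate_left(2, 5, k=3)): [D, C, B, E, F, A]
After 5 (reverse(0, 2)): [B, C, D, E, F, A]
After 6 (swap(3, 4)): [B, C, D, F, E, A]
After 7 (reverse(0, 5)): [A, E, F, D, C, B]
After 8 (rotate_left(1, 4, k=2)): [A, D, C, E, F, B]
After 9 (rotate_left(3, 5, k=2)): [A, D, C, B, E, F]
After 10 (swap(4, 3)): [A, D, C, E, B, F]
After 11 (swap(4, 1)): [A, B, C, E, D, F]
After 12 (reverse(4, 5)): [A, B, C, E, F, D]
After 13 (swap(2, 3)): [A, B, E, C, F, D]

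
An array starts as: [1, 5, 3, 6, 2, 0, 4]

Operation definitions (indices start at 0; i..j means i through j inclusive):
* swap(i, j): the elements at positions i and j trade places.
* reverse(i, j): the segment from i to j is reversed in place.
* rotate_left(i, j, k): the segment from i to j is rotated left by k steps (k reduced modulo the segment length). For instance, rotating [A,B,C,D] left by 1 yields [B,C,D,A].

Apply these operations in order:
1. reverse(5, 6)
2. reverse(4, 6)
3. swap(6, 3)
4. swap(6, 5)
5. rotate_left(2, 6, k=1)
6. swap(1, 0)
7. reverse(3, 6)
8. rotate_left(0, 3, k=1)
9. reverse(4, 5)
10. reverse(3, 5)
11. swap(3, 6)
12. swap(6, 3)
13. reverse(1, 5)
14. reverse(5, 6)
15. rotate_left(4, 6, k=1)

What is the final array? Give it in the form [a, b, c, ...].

Answer: [1, 5, 6, 4, 0, 2, 3]

Derivation:
After 1 (reverse(5, 6)): [1, 5, 3, 6, 2, 4, 0]
After 2 (reverse(4, 6)): [1, 5, 3, 6, 0, 4, 2]
After 3 (swap(6, 3)): [1, 5, 3, 2, 0, 4, 6]
After 4 (swap(6, 5)): [1, 5, 3, 2, 0, 6, 4]
After 5 (rotate_left(2, 6, k=1)): [1, 5, 2, 0, 6, 4, 3]
After 6 (swap(1, 0)): [5, 1, 2, 0, 6, 4, 3]
After 7 (reverse(3, 6)): [5, 1, 2, 3, 4, 6, 0]
After 8 (rotate_left(0, 3, k=1)): [1, 2, 3, 5, 4, 6, 0]
After 9 (reverse(4, 5)): [1, 2, 3, 5, 6, 4, 0]
After 10 (reverse(3, 5)): [1, 2, 3, 4, 6, 5, 0]
After 11 (swap(3, 6)): [1, 2, 3, 0, 6, 5, 4]
After 12 (swap(6, 3)): [1, 2, 3, 4, 6, 5, 0]
After 13 (reverse(1, 5)): [1, 5, 6, 4, 3, 2, 0]
After 14 (reverse(5, 6)): [1, 5, 6, 4, 3, 0, 2]
After 15 (rotate_left(4, 6, k=1)): [1, 5, 6, 4, 0, 2, 3]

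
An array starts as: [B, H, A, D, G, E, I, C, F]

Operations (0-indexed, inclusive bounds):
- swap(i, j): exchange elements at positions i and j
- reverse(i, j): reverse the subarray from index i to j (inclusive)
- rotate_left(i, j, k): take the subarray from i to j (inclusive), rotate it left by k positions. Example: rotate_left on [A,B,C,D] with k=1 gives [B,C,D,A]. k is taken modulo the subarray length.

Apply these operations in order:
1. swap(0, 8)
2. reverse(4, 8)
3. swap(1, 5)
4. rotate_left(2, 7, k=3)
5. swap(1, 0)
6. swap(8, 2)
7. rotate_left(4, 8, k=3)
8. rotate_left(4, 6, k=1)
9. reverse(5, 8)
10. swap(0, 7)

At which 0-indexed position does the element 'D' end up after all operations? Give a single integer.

After 1 (swap(0, 8)): [F, H, A, D, G, E, I, C, B]
After 2 (reverse(4, 8)): [F, H, A, D, B, C, I, E, G]
After 3 (swap(1, 5)): [F, C, A, D, B, H, I, E, G]
After 4 (rotate_left(2, 7, k=3)): [F, C, H, I, E, A, D, B, G]
After 5 (swap(1, 0)): [C, F, H, I, E, A, D, B, G]
After 6 (swap(8, 2)): [C, F, G, I, E, A, D, B, H]
After 7 (rotate_left(4, 8, k=3)): [C, F, G, I, B, H, E, A, D]
After 8 (rotate_left(4, 6, k=1)): [C, F, G, I, H, E, B, A, D]
After 9 (reverse(5, 8)): [C, F, G, I, H, D, A, B, E]
After 10 (swap(0, 7)): [B, F, G, I, H, D, A, C, E]

Answer: 5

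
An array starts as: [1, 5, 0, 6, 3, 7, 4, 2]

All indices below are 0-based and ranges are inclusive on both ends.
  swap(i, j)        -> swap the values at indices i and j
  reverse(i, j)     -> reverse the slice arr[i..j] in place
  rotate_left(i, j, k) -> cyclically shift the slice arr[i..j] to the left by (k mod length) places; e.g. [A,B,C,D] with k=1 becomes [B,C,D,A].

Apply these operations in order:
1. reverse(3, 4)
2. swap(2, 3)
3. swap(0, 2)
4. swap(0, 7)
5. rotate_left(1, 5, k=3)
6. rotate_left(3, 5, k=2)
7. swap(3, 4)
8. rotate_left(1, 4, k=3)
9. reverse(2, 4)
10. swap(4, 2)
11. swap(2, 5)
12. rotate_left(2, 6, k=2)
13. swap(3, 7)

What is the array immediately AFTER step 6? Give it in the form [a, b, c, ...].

Answer: [2, 6, 7, 0, 5, 1, 4, 3]

Derivation:
After 1 (reverse(3, 4)): [1, 5, 0, 3, 6, 7, 4, 2]
After 2 (swap(2, 3)): [1, 5, 3, 0, 6, 7, 4, 2]
After 3 (swap(0, 2)): [3, 5, 1, 0, 6, 7, 4, 2]
After 4 (swap(0, 7)): [2, 5, 1, 0, 6, 7, 4, 3]
After 5 (rotate_left(1, 5, k=3)): [2, 6, 7, 5, 1, 0, 4, 3]
After 6 (rotate_left(3, 5, k=2)): [2, 6, 7, 0, 5, 1, 4, 3]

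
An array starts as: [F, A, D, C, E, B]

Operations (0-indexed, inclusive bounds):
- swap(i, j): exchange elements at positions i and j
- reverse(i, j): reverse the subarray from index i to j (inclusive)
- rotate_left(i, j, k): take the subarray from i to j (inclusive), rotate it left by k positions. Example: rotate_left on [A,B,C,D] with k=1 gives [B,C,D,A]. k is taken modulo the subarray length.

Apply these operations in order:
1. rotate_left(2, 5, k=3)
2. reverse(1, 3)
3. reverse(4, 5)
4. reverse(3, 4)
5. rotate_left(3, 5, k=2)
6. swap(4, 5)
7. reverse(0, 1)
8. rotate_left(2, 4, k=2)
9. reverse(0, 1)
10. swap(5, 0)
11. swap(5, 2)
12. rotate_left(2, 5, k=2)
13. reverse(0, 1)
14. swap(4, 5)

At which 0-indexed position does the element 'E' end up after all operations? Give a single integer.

After 1 (rotate_left(2, 5, k=3)): [F, A, B, D, C, E]
After 2 (reverse(1, 3)): [F, D, B, A, C, E]
After 3 (reverse(4, 5)): [F, D, B, A, E, C]
After 4 (reverse(3, 4)): [F, D, B, E, A, C]
After 5 (rotate_left(3, 5, k=2)): [F, D, B, C, E, A]
After 6 (swap(4, 5)): [F, D, B, C, A, E]
After 7 (reverse(0, 1)): [D, F, B, C, A, E]
After 8 (rotate_left(2, 4, k=2)): [D, F, A, B, C, E]
After 9 (reverse(0, 1)): [F, D, A, B, C, E]
After 10 (swap(5, 0)): [E, D, A, B, C, F]
After 11 (swap(5, 2)): [E, D, F, B, C, A]
After 12 (rotate_left(2, 5, k=2)): [E, D, C, A, F, B]
After 13 (reverse(0, 1)): [D, E, C, A, F, B]
After 14 (swap(4, 5)): [D, E, C, A, B, F]

Answer: 1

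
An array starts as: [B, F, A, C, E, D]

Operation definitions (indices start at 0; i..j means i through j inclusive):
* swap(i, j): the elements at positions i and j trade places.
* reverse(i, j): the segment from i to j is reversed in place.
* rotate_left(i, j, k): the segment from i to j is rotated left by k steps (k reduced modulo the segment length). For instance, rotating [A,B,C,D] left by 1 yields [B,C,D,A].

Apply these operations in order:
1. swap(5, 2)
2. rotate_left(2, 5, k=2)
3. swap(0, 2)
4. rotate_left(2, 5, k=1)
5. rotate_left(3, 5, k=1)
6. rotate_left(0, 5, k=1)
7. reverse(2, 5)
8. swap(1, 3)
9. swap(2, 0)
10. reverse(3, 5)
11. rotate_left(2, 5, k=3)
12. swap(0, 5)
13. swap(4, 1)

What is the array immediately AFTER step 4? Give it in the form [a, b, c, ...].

Answer: [E, F, A, D, C, B]

Derivation:
After 1 (swap(5, 2)): [B, F, D, C, E, A]
After 2 (rotate_left(2, 5, k=2)): [B, F, E, A, D, C]
After 3 (swap(0, 2)): [E, F, B, A, D, C]
After 4 (rotate_left(2, 5, k=1)): [E, F, A, D, C, B]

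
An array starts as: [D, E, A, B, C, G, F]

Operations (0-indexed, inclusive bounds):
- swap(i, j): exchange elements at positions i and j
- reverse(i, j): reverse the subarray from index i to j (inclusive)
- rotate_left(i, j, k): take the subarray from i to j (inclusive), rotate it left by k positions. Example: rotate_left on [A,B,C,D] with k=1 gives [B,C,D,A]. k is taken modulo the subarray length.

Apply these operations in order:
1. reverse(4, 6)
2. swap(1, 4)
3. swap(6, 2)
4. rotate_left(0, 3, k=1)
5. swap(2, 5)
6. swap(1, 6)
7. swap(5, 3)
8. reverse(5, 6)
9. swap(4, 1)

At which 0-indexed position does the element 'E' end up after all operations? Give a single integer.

After 1 (reverse(4, 6)): [D, E, A, B, F, G, C]
After 2 (swap(1, 4)): [D, F, A, B, E, G, C]
After 3 (swap(6, 2)): [D, F, C, B, E, G, A]
After 4 (rotate_left(0, 3, k=1)): [F, C, B, D, E, G, A]
After 5 (swap(2, 5)): [F, C, G, D, E, B, A]
After 6 (swap(1, 6)): [F, A, G, D, E, B, C]
After 7 (swap(5, 3)): [F, A, G, B, E, D, C]
After 8 (reverse(5, 6)): [F, A, G, B, E, C, D]
After 9 (swap(4, 1)): [F, E, G, B, A, C, D]

Answer: 1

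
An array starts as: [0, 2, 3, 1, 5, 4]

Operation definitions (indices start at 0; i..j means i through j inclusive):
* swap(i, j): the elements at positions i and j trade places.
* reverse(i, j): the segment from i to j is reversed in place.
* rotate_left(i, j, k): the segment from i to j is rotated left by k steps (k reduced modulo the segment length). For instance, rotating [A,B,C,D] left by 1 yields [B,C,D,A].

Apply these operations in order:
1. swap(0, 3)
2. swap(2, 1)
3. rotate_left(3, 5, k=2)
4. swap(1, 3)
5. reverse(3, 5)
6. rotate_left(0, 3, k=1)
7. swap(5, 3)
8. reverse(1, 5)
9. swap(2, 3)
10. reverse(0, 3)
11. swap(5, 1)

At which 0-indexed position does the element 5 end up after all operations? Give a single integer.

Answer: 4

Derivation:
After 1 (swap(0, 3)): [1, 2, 3, 0, 5, 4]
After 2 (swap(2, 1)): [1, 3, 2, 0, 5, 4]
After 3 (rotate_left(3, 5, k=2)): [1, 3, 2, 4, 0, 5]
After 4 (swap(1, 3)): [1, 4, 2, 3, 0, 5]
After 5 (reverse(3, 5)): [1, 4, 2, 5, 0, 3]
After 6 (rotate_left(0, 3, k=1)): [4, 2, 5, 1, 0, 3]
After 7 (swap(5, 3)): [4, 2, 5, 3, 0, 1]
After 8 (reverse(1, 5)): [4, 1, 0, 3, 5, 2]
After 9 (swap(2, 3)): [4, 1, 3, 0, 5, 2]
After 10 (reverse(0, 3)): [0, 3, 1, 4, 5, 2]
After 11 (swap(5, 1)): [0, 2, 1, 4, 5, 3]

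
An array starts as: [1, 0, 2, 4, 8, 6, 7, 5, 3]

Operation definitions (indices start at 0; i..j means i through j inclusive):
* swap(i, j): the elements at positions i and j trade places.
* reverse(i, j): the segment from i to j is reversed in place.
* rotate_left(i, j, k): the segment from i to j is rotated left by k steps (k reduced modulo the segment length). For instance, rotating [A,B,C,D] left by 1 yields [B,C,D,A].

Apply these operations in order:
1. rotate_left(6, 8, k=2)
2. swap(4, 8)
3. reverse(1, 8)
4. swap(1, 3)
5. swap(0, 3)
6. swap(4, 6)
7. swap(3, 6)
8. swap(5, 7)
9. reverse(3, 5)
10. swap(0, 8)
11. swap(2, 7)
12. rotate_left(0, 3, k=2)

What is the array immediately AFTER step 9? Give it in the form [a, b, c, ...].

After 1 (rotate_left(6, 8, k=2)): [1, 0, 2, 4, 8, 6, 3, 7, 5]
After 2 (swap(4, 8)): [1, 0, 2, 4, 5, 6, 3, 7, 8]
After 3 (reverse(1, 8)): [1, 8, 7, 3, 6, 5, 4, 2, 0]
After 4 (swap(1, 3)): [1, 3, 7, 8, 6, 5, 4, 2, 0]
After 5 (swap(0, 3)): [8, 3, 7, 1, 6, 5, 4, 2, 0]
After 6 (swap(4, 6)): [8, 3, 7, 1, 4, 5, 6, 2, 0]
After 7 (swap(3, 6)): [8, 3, 7, 6, 4, 5, 1, 2, 0]
After 8 (swap(5, 7)): [8, 3, 7, 6, 4, 2, 1, 5, 0]
After 9 (reverse(3, 5)): [8, 3, 7, 2, 4, 6, 1, 5, 0]

Answer: [8, 3, 7, 2, 4, 6, 1, 5, 0]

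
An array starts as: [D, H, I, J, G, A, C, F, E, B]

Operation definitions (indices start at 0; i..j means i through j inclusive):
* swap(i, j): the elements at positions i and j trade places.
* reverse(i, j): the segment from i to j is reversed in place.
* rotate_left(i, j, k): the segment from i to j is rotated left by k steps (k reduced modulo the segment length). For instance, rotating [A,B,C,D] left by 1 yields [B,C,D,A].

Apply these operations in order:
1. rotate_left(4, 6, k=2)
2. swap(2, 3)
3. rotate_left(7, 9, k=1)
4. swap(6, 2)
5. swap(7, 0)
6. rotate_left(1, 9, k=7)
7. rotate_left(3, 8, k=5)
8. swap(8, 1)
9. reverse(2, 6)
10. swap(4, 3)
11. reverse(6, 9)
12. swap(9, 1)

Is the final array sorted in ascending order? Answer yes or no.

After 1 (rotate_left(4, 6, k=2)): [D, H, I, J, C, G, A, F, E, B]
After 2 (swap(2, 3)): [D, H, J, I, C, G, A, F, E, B]
After 3 (rotate_left(7, 9, k=1)): [D, H, J, I, C, G, A, E, B, F]
After 4 (swap(6, 2)): [D, H, A, I, C, G, J, E, B, F]
After 5 (swap(7, 0)): [E, H, A, I, C, G, J, D, B, F]
After 6 (rotate_left(1, 9, k=7)): [E, B, F, H, A, I, C, G, J, D]
After 7 (rotate_left(3, 8, k=5)): [E, B, F, J, H, A, I, C, G, D]
After 8 (swap(8, 1)): [E, G, F, J, H, A, I, C, B, D]
After 9 (reverse(2, 6)): [E, G, I, A, H, J, F, C, B, D]
After 10 (swap(4, 3)): [E, G, I, H, A, J, F, C, B, D]
After 11 (reverse(6, 9)): [E, G, I, H, A, J, D, B, C, F]
After 12 (swap(9, 1)): [E, F, I, H, A, J, D, B, C, G]

Answer: no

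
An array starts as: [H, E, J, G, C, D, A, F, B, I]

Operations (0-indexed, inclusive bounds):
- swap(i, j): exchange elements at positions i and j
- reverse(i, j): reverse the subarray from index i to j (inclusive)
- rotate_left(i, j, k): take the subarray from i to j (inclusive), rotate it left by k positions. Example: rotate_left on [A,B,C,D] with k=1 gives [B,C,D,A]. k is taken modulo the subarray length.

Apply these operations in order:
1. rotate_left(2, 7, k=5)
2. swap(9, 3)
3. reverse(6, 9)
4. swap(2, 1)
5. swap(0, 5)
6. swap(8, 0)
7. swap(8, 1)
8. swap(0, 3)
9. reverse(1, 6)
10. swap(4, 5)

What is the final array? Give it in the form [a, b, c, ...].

After 1 (rotate_left(2, 7, k=5)): [H, E, F, J, G, C, D, A, B, I]
After 2 (swap(9, 3)): [H, E, F, I, G, C, D, A, B, J]
After 3 (reverse(6, 9)): [H, E, F, I, G, C, J, B, A, D]
After 4 (swap(2, 1)): [H, F, E, I, G, C, J, B, A, D]
After 5 (swap(0, 5)): [C, F, E, I, G, H, J, B, A, D]
After 6 (swap(8, 0)): [A, F, E, I, G, H, J, B, C, D]
After 7 (swap(8, 1)): [A, C, E, I, G, H, J, B, F, D]
After 8 (swap(0, 3)): [I, C, E, A, G, H, J, B, F, D]
After 9 (reverse(1, 6)): [I, J, H, G, A, E, C, B, F, D]
After 10 (swap(4, 5)): [I, J, H, G, E, A, C, B, F, D]

Answer: [I, J, H, G, E, A, C, B, F, D]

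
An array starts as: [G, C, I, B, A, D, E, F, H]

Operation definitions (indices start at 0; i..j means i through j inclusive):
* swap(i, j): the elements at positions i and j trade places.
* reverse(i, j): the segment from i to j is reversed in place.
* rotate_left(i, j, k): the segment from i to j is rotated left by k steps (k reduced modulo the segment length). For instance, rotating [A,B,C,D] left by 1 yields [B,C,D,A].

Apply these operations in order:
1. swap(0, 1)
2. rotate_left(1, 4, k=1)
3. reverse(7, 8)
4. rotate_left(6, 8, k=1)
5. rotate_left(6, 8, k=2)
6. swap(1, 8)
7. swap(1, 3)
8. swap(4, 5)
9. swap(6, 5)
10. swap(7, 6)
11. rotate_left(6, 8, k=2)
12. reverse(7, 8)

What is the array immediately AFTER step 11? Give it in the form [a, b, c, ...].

Answer: [C, A, B, F, D, E, I, H, G]

Derivation:
After 1 (swap(0, 1)): [C, G, I, B, A, D, E, F, H]
After 2 (rotate_left(1, 4, k=1)): [C, I, B, A, G, D, E, F, H]
After 3 (reverse(7, 8)): [C, I, B, A, G, D, E, H, F]
After 4 (rotate_left(6, 8, k=1)): [C, I, B, A, G, D, H, F, E]
After 5 (rotate_left(6, 8, k=2)): [C, I, B, A, G, D, E, H, F]
After 6 (swap(1, 8)): [C, F, B, A, G, D, E, H, I]
After 7 (swap(1, 3)): [C, A, B, F, G, D, E, H, I]
After 8 (swap(4, 5)): [C, A, B, F, D, G, E, H, I]
After 9 (swap(6, 5)): [C, A, B, F, D, E, G, H, I]
After 10 (swap(7, 6)): [C, A, B, F, D, E, H, G, I]
After 11 (rotate_left(6, 8, k=2)): [C, A, B, F, D, E, I, H, G]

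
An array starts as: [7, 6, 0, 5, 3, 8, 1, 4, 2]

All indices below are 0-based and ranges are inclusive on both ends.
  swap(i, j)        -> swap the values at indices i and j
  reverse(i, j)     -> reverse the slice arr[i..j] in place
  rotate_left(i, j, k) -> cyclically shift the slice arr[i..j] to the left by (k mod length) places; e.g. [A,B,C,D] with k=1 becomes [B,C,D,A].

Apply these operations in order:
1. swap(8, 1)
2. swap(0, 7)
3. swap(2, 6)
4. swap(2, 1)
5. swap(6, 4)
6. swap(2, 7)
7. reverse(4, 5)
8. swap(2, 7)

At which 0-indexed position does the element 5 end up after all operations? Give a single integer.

After 1 (swap(8, 1)): [7, 2, 0, 5, 3, 8, 1, 4, 6]
After 2 (swap(0, 7)): [4, 2, 0, 5, 3, 8, 1, 7, 6]
After 3 (swap(2, 6)): [4, 2, 1, 5, 3, 8, 0, 7, 6]
After 4 (swap(2, 1)): [4, 1, 2, 5, 3, 8, 0, 7, 6]
After 5 (swap(6, 4)): [4, 1, 2, 5, 0, 8, 3, 7, 6]
After 6 (swap(2, 7)): [4, 1, 7, 5, 0, 8, 3, 2, 6]
After 7 (reverse(4, 5)): [4, 1, 7, 5, 8, 0, 3, 2, 6]
After 8 (swap(2, 7)): [4, 1, 2, 5, 8, 0, 3, 7, 6]

Answer: 3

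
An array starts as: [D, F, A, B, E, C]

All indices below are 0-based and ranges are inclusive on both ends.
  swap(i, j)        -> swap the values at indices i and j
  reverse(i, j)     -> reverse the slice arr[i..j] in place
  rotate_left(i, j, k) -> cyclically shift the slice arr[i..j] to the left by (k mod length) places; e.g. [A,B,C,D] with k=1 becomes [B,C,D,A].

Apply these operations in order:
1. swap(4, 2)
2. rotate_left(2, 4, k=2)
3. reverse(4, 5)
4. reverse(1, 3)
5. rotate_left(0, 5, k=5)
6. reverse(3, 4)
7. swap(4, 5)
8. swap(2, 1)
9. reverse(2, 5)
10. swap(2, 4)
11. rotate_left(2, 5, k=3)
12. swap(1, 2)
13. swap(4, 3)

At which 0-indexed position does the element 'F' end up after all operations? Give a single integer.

Answer: 4

Derivation:
After 1 (swap(4, 2)): [D, F, E, B, A, C]
After 2 (rotate_left(2, 4, k=2)): [D, F, A, E, B, C]
After 3 (reverse(4, 5)): [D, F, A, E, C, B]
After 4 (reverse(1, 3)): [D, E, A, F, C, B]
After 5 (rotate_left(0, 5, k=5)): [B, D, E, A, F, C]
After 6 (reverse(3, 4)): [B, D, E, F, A, C]
After 7 (swap(4, 5)): [B, D, E, F, C, A]
After 8 (swap(2, 1)): [B, E, D, F, C, A]
After 9 (reverse(2, 5)): [B, E, A, C, F, D]
After 10 (swap(2, 4)): [B, E, F, C, A, D]
After 11 (rotate_left(2, 5, k=3)): [B, E, D, F, C, A]
After 12 (swap(1, 2)): [B, D, E, F, C, A]
After 13 (swap(4, 3)): [B, D, E, C, F, A]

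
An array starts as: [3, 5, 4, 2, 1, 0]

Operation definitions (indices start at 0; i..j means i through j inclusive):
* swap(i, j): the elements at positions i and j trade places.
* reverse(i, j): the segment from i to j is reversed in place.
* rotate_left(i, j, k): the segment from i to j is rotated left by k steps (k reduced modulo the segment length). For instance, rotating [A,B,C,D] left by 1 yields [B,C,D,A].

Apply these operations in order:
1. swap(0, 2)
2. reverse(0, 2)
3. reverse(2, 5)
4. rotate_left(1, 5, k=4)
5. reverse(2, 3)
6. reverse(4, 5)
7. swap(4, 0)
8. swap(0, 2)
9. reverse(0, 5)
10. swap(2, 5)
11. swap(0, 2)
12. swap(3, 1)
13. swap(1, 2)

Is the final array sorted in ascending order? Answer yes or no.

Answer: yes

Derivation:
After 1 (swap(0, 2)): [4, 5, 3, 2, 1, 0]
After 2 (reverse(0, 2)): [3, 5, 4, 2, 1, 0]
After 3 (reverse(2, 5)): [3, 5, 0, 1, 2, 4]
After 4 (rotate_left(1, 5, k=4)): [3, 4, 5, 0, 1, 2]
After 5 (reverse(2, 3)): [3, 4, 0, 5, 1, 2]
After 6 (reverse(4, 5)): [3, 4, 0, 5, 2, 1]
After 7 (swap(4, 0)): [2, 4, 0, 5, 3, 1]
After 8 (swap(0, 2)): [0, 4, 2, 5, 3, 1]
After 9 (reverse(0, 5)): [1, 3, 5, 2, 4, 0]
After 10 (swap(2, 5)): [1, 3, 0, 2, 4, 5]
After 11 (swap(0, 2)): [0, 3, 1, 2, 4, 5]
After 12 (swap(3, 1)): [0, 2, 1, 3, 4, 5]
After 13 (swap(1, 2)): [0, 1, 2, 3, 4, 5]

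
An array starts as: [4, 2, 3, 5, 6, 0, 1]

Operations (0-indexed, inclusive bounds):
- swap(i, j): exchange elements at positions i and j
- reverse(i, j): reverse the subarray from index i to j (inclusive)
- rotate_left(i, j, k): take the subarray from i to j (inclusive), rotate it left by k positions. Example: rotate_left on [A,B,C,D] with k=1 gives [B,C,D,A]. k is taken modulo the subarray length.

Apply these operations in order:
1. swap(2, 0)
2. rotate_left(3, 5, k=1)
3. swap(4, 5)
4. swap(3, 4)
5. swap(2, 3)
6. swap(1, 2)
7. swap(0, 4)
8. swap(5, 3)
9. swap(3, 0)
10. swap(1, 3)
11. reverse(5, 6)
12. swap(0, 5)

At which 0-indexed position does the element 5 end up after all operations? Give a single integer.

After 1 (swap(2, 0)): [3, 2, 4, 5, 6, 0, 1]
After 2 (rotate_left(3, 5, k=1)): [3, 2, 4, 6, 0, 5, 1]
After 3 (swap(4, 5)): [3, 2, 4, 6, 5, 0, 1]
After 4 (swap(3, 4)): [3, 2, 4, 5, 6, 0, 1]
After 5 (swap(2, 3)): [3, 2, 5, 4, 6, 0, 1]
After 6 (swap(1, 2)): [3, 5, 2, 4, 6, 0, 1]
After 7 (swap(0, 4)): [6, 5, 2, 4, 3, 0, 1]
After 8 (swap(5, 3)): [6, 5, 2, 0, 3, 4, 1]
After 9 (swap(3, 0)): [0, 5, 2, 6, 3, 4, 1]
After 10 (swap(1, 3)): [0, 6, 2, 5, 3, 4, 1]
After 11 (reverse(5, 6)): [0, 6, 2, 5, 3, 1, 4]
After 12 (swap(0, 5)): [1, 6, 2, 5, 3, 0, 4]

Answer: 3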